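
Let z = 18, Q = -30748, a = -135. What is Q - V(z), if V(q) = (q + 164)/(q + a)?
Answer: -276718/9 ≈ -30746.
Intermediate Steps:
V(q) = (164 + q)/(-135 + q) (V(q) = (q + 164)/(q - 135) = (164 + q)/(-135 + q))
Q - V(z) = -30748 - (164 + 18)/(-135 + 18) = -30748 - 182/(-117) = -30748 - (-1)*182/117 = -30748 - 1*(-14/9) = -30748 + 14/9 = -276718/9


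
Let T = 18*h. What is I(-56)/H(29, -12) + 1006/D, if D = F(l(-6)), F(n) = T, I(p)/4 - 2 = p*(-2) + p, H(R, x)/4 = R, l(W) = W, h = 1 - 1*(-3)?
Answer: 575/36 ≈ 15.972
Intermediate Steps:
h = 4 (h = 1 + 3 = 4)
H(R, x) = 4*R
T = 72 (T = 18*4 = 72)
I(p) = 8 - 4*p (I(p) = 8 + 4*(p*(-2) + p) = 8 + 4*(-2*p + p) = 8 + 4*(-p) = 8 - 4*p)
F(n) = 72
D = 72
I(-56)/H(29, -12) + 1006/D = (8 - 4*(-56))/((4*29)) + 1006/72 = (8 + 224)/116 + 1006*(1/72) = 232*(1/116) + 503/36 = 2 + 503/36 = 575/36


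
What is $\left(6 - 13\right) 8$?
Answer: $-56$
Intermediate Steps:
$\left(6 - 13\right) 8 = \left(-7\right) 8 = -56$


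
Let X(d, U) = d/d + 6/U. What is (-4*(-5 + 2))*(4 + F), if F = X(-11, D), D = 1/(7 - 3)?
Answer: 348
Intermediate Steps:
D = 1/4 ≈ 0.25000
X(d, U) = 1 + 6/U
F = 25 (F = (6 + 1/4)/(1/4) = 4*(25/4) = 25)
(-4*(-5 + 2))*(4 + F) = (-4*(-5 + 2))*(4 + 25) = -4*(-3)*29 = 12*29 = 348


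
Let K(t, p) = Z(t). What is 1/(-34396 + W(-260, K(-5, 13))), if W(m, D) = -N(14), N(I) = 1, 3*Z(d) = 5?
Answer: -1/34397 ≈ -2.9072e-5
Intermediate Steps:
Z(d) = 5/3 (Z(d) = (1/3)*5 = 5/3)
K(t, p) = 5/3
W(m, D) = -1 (W(m, D) = -1*1 = -1)
1/(-34396 + W(-260, K(-5, 13))) = 1/(-34396 - 1) = 1/(-34397) = -1/34397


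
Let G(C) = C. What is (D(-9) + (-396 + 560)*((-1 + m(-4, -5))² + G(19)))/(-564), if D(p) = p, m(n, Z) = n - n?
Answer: -3271/564 ≈ -5.7996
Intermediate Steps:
m(n, Z) = 0
(D(-9) + (-396 + 560)*((-1 + m(-4, -5))² + G(19)))/(-564) = (-9 + (-396 + 560)*((-1 + 0)² + 19))/(-564) = -(-9 + 164*((-1)² + 19))/564 = -(-9 + 164*(1 + 19))/564 = -(-9 + 164*20)/564 = -(-9 + 3280)/564 = -1/564*3271 = -3271/564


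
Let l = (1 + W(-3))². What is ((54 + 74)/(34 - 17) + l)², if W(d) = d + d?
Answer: 305809/289 ≈ 1058.2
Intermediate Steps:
W(d) = 2*d
l = 25 (l = (1 + 2*(-3))² = (1 - 6)² = (-5)² = 25)
((54 + 74)/(34 - 17) + l)² = ((54 + 74)/(34 - 17) + 25)² = (128/17 + 25)² = (553/17)² = 305809/289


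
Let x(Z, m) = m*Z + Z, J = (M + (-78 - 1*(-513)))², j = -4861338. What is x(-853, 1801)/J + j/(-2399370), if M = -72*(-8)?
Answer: 213464939113/408741077295 ≈ 0.52225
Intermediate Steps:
M = 576
J = 1022121 (J = (576 + (-78 - 1*(-513)))² = (576 + (-78 + 513))² = (576 + 435)² = 1011² = 1022121)
x(Z, m) = Z + Z*m (x(Z, m) = Z*m + Z = Z + Z*m)
x(-853, 1801)/J + j/(-2399370) = -853*(1 + 1801)/1022121 - 4861338/(-2399370) = -853*1802*(1/1022121) - 4861338*(-1/2399370) = -1537106*1/1022121 + 810223/399895 = -1537106/1022121 + 810223/399895 = 213464939113/408741077295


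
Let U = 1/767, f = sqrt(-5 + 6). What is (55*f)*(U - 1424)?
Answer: -60071385/767 ≈ -78320.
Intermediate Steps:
f = 1 (f = sqrt(1) = 1)
U = 1/767 ≈ 0.0013038
(55*f)*(U - 1424) = (55*1)*(1/767 - 1424) = 55*(-1092207/767) = -60071385/767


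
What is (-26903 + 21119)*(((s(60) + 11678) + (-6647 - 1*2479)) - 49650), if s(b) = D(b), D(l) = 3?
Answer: 272397480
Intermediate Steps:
s(b) = 3
(-26903 + 21119)*(((s(60) + 11678) + (-6647 - 1*2479)) - 49650) = (-26903 + 21119)*(((3 + 11678) + (-6647 - 1*2479)) - 49650) = -5784*((11681 + (-6647 - 2479)) - 49650) = -5784*((11681 - 9126) - 49650) = -5784*(2555 - 49650) = -5784*(-47095) = 272397480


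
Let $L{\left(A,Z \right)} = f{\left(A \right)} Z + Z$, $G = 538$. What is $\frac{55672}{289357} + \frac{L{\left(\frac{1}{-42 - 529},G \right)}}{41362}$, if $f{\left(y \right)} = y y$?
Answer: $\frac{400766305403298}{1951091982018797} \approx 0.20541$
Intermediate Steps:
$f{\left(y \right)} = y^{2}$
$L{\left(A,Z \right)} = Z + Z A^{2}$ ($L{\left(A,Z \right)} = A^{2} Z + Z = Z A^{2} + Z = Z + Z A^{2}$)
$\frac{55672}{289357} + \frac{L{\left(\frac{1}{-42 - 529},G \right)}}{41362} = \frac{55672}{289357} + \frac{538 \left(1 + \left(\frac{1}{-42 - 529}\right)^{2}\right)}{41362} = 55672 \cdot \frac{1}{289357} + 538 \left(1 + \left(\frac{1}{-571}\right)^{2}\right) \frac{1}{41362} = \frac{55672}{289357} + 538 \left(1 + \left(- \frac{1}{571}\right)^{2}\right) \frac{1}{41362} = \frac{55672}{289357} + 538 \left(1 + \frac{1}{326041}\right) \frac{1}{41362} = \frac{55672}{289357} + 538 \cdot \frac{326042}{326041} \cdot \frac{1}{41362} = \frac{55672}{289357} + \frac{175410596}{326041} \cdot \frac{1}{41362} = \frac{55672}{289357} + \frac{87705298}{6742853921} = \frac{400766305403298}{1951091982018797}$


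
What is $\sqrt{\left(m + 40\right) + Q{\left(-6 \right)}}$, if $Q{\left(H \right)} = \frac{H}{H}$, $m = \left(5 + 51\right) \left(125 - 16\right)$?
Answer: $\sqrt{6145} \approx 78.39$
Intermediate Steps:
$m = 6104$ ($m = 56 \cdot 109 = 6104$)
$Q{\left(H \right)} = 1$
$\sqrt{\left(m + 40\right) + Q{\left(-6 \right)}} = \sqrt{\left(6104 + 40\right) + 1} = \sqrt{6144 + 1} = \sqrt{6145}$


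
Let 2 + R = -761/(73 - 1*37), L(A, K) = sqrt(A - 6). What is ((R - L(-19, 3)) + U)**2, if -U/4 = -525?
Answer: 5590071889/1296 - 373835*I/18 ≈ 4.3133e+6 - 20769.0*I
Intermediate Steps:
U = 2100 (U = -4*(-525) = 2100)
L(A, K) = sqrt(-6 + A)
R = -833/36 (R = -2 - 761/(73 - 1*37) = -2 - 761/(73 - 37) = -2 - 761/36 = -833/36 ≈ -23.139)
((R - L(-19, 3)) + U)**2 = ((-833/36 - sqrt(-6 - 19)) + 2100)**2 = ((-833/36 - sqrt(-25)) + 2100)**2 = ((-833/36 - 5*I) + 2100)**2 = (74767/36 - 5*I)**2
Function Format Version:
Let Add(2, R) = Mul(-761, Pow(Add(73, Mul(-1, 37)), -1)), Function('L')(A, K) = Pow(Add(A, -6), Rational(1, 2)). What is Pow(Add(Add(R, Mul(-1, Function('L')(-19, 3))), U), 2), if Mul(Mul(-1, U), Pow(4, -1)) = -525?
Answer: Add(Rational(5590071889, 1296), Mul(Rational(-373835, 18), I)) ≈ Add(4.3133e+6, Mul(-20769., I))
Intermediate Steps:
U = 2100 (U = Mul(-4, -525) = 2100)
Function('L')(A, K) = Pow(Add(-6, A), Rational(1, 2))
R = Rational(-833, 36) (R = Add(-2, Mul(-761, Pow(Add(73, Mul(-1, 37)), -1))) = Add(-2, Mul(-761, Pow(Add(73, -37), -1))) = Add(-2, Mul(-761, Pow(36, -1))) = Add(-2, Mul(-761, Rational(1, 36))) = Add(-2, Rational(-761, 36)) = Rational(-833, 36) ≈ -23.139)
Pow(Add(Add(R, Mul(-1, Function('L')(-19, 3))), U), 2) = Pow(Add(Add(Rational(-833, 36), Mul(-1, Pow(Add(-6, -19), Rational(1, 2)))), 2100), 2) = Pow(Add(Add(Rational(-833, 36), Mul(-1, Pow(-25, Rational(1, 2)))), 2100), 2) = Pow(Add(Add(Rational(-833, 36), Mul(-1, Mul(5, I))), 2100), 2) = Pow(Add(Add(Rational(-833, 36), Mul(-5, I)), 2100), 2) = Pow(Add(Rational(74767, 36), Mul(-5, I)), 2)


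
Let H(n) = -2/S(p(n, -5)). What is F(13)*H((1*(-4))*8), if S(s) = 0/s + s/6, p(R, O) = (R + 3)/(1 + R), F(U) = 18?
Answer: -6696/29 ≈ -230.90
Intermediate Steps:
p(R, O) = (3 + R)/(1 + R)
S(s) = s/6 (S(s) = 0 + s*(⅙) = 0 + s/6 = s/6)
H(n) = -12*(1 + n)/(3 + n) (H(n) = -2*6*(1 + n)/(3 + n) = -12*(1 + n)/(3 + n))
F(13)*H((1*(-4))*8) = 18*(12*(-1 - 1*(-4)*8)/(3 + (1*(-4))*8)) = 18*(12*(-1 - (-4)*8)/(3 - 4*8)) = 18*(12*(-1 - 1*(-32))/(3 - 32)) = 18*(12*(-1 + 32)/(-29)) = 18*(12*(-1/29)*31) = 18*(-372/29) = -6696/29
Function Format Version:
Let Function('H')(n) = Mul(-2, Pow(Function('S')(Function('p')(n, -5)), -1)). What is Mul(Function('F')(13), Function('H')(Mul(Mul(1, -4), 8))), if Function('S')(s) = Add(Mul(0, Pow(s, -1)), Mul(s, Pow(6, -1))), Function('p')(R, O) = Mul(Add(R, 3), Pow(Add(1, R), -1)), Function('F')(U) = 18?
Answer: Rational(-6696, 29) ≈ -230.90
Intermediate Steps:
Function('p')(R, O) = Mul(Pow(Add(1, R), -1), Add(3, R)) (Function('p')(R, O) = Mul(Add(3, R), Pow(Add(1, R), -1)) = Mul(Pow(Add(1, R), -1), Add(3, R)))
Function('S')(s) = Mul(Rational(1, 6), s) (Function('S')(s) = Add(0, Mul(s, Rational(1, 6))) = Add(0, Mul(Rational(1, 6), s)) = Mul(Rational(1, 6), s))
Function('H')(n) = Mul(-12, Pow(Add(3, n), -1), Add(1, n)) (Function('H')(n) = Mul(-2, Pow(Mul(Rational(1, 6), Mul(Pow(Add(1, n), -1), Add(3, n))), -1)) = Mul(-2, Pow(Mul(Rational(1, 6), Pow(Add(1, n), -1), Add(3, n)), -1)) = Mul(-2, Mul(6, Pow(Add(3, n), -1), Add(1, n))) = Mul(-12, Pow(Add(3, n), -1), Add(1, n)))
Mul(Function('F')(13), Function('H')(Mul(Mul(1, -4), 8))) = Mul(18, Mul(12, Pow(Add(3, Mul(Mul(1, -4), 8)), -1), Add(-1, Mul(-1, Mul(Mul(1, -4), 8))))) = Mul(18, Mul(12, Pow(Add(3, Mul(-4, 8)), -1), Add(-1, Mul(-1, Mul(-4, 8))))) = Mul(18, Mul(12, Pow(Add(3, -32), -1), Add(-1, Mul(-1, -32)))) = Mul(18, Mul(12, Pow(-29, -1), Add(-1, 32))) = Mul(18, Mul(12, Rational(-1, 29), 31)) = Mul(18, Rational(-372, 29)) = Rational(-6696, 29)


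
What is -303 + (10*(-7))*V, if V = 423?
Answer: -29913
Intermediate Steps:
-303 + (10*(-7))*V = -303 + (10*(-7))*423 = -303 - 70*423 = -303 - 29610 = -29913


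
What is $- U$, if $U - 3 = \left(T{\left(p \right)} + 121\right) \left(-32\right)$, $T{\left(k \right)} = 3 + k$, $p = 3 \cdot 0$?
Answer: $3965$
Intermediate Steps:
$p = 0$
$U = -3965$ ($U = 3 + \left(\left(3 + 0\right) + 121\right) \left(-32\right) = 3 + \left(3 + 121\right) \left(-32\right) = 3 + 124 \left(-32\right) = 3 - 3968 = -3965$)
$- U = \left(-1\right) \left(-3965\right) = 3965$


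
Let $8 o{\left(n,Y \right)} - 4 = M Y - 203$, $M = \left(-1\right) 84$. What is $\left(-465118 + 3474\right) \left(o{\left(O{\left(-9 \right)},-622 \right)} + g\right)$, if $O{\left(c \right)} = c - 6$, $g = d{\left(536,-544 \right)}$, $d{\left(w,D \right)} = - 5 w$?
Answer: $- \frac{3532615299}{2} \approx -1.7663 \cdot 10^{9}$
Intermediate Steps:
$M = -84$
$g = -2680$ ($g = \left(-5\right) 536 = -2680$)
$O{\left(c \right)} = -6 + c$
$o{\left(n,Y \right)} = - \frac{199}{8} - \frac{21 Y}{2}$ ($o{\left(n,Y \right)} = \frac{1}{2} + \frac{- 84 Y - 203}{8} = \frac{1}{2} + \frac{-203 - 84 Y}{8} = \frac{1}{2} - \left(\frac{203}{8} + \frac{21 Y}{2}\right) = - \frac{199}{8} - \frac{21 Y}{2}$)
$\left(-465118 + 3474\right) \left(o{\left(O{\left(-9 \right)},-622 \right)} + g\right) = \left(-465118 + 3474\right) \left(\left(- \frac{199}{8} - -6531\right) - 2680\right) = - 461644 \left(\left(- \frac{199}{8} + 6531\right) - 2680\right) = - 461644 \left(\frac{52049}{8} - 2680\right) = \left(-461644\right) \frac{30609}{8} = - \frac{3532615299}{2}$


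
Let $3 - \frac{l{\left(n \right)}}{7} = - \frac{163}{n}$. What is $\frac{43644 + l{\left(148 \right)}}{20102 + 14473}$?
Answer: $\frac{6463561}{5117100} \approx 1.2631$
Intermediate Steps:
$l{\left(n \right)} = 21 + \frac{1141}{n}$ ($l{\left(n \right)} = 21 - 7 \left(- \frac{163}{n}\right) = 21 + \frac{1141}{n}$)
$\frac{43644 + l{\left(148 \right)}}{20102 + 14473} = \frac{43644 + \left(21 + \frac{1141}{148}\right)}{20102 + 14473} = \frac{43644 + \left(21 + 1141 \cdot \frac{1}{148}\right)}{34575} = \left(43644 + \left(21 + \frac{1141}{148}\right)\right) \frac{1}{34575} = \left(43644 + \frac{4249}{148}\right) \frac{1}{34575} = \frac{6463561}{148} \cdot \frac{1}{34575} = \frac{6463561}{5117100}$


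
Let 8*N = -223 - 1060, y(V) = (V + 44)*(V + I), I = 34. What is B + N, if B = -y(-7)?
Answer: -9275/8 ≈ -1159.4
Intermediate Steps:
y(V) = (34 + V)*(44 + V) (y(V) = (V + 44)*(V + 34) = (44 + V)*(34 + V) = (34 + V)*(44 + V))
N = -1283/8 (N = (-223 - 1060)/8 = (⅛)*(-1283) = -1283/8 ≈ -160.38)
B = -999 (B = -(1496 + (-7)² + 78*(-7)) = -(1496 + 49 - 546) = -1*999 = -999)
B + N = -999 - 1283/8 = -9275/8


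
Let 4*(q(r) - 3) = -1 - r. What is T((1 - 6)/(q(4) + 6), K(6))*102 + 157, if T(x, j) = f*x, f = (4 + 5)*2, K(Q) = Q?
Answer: -31853/31 ≈ -1027.5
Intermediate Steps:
q(r) = 11/4 - r/4 (q(r) = 3 + (-1 - r)/4 = 3 + (-1/4 - r/4) = 11/4 - r/4)
f = 18 (f = 9*2 = 18)
T(x, j) = 18*x
T((1 - 6)/(q(4) + 6), K(6))*102 + 157 = (18*((1 - 6)/((11/4 - 1/4*4) + 6)))*102 + 157 = (18*(-5/((11/4 - 1) + 6)))*102 + 157 = (18*(-5/(7/4 + 6)))*102 + 157 = (18*(-5/31/4))*102 + 157 = (18*(-5*4/31))*102 + 157 = (18*(-20/31))*102 + 157 = -360/31*102 + 157 = -36720/31 + 157 = -31853/31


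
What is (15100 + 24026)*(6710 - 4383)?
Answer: 91046202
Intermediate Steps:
(15100 + 24026)*(6710 - 4383) = 39126*2327 = 91046202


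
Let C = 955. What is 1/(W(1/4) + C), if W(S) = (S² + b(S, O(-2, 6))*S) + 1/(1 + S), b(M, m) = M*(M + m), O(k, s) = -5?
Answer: 320/305781 ≈ 0.0010465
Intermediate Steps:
W(S) = S² + 1/(1 + S) + S²*(-5 + S) (W(S) = (S² + (S*(S - 5))*S) + 1/(1 + S) = (S² + (S*(-5 + S))*S) + 1/(1 + S) = (S² + S²*(-5 + S)) + 1/(1 + S) = S² + 1/(1 + S) + S²*(-5 + S))
1/(W(1/4) + C) = 1/((1 + (1/4)⁴ - 4*(1/4)² - 3*(1/4)³)/(1 + 1/4) + 955) = 1/((1 + (¼)⁴ - 4*(¼)² - 3*(¼)³)/(1 + ¼) + 955) = 1/((1 + 1/256 - 4*1/16 - 3*1/64)/(5/4) + 955) = 1/(4*(1 + 1/256 - ¼ - 3/64)/5 + 955) = 1/((⅘)*(181/256) + 955) = 1/(181/320 + 955) = 1/(305781/320) = 320/305781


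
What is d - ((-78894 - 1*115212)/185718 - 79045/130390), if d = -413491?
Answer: -25674264030203/62091718 ≈ -4.1349e+5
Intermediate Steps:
d - ((-78894 - 1*115212)/185718 - 79045/130390) = -413491 - ((-78894 - 1*115212)/185718 - 79045/130390) = -413491 - ((-78894 - 115212)*(1/185718) - 79045*1/130390) = -413491 - (-194106*1/185718 - 15809/26078) = -413491 - (-32351/30953 - 15809/26078) = -413491 - 1*(-102537335/62091718) = -413491 + 102537335/62091718 = -25674264030203/62091718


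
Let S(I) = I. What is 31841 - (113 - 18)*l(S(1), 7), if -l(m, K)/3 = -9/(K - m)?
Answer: 62827/2 ≈ 31414.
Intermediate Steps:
l(m, K) = 27/(K - m) (l(m, K) = -(-27)/(K - m) = 27/(K - m))
31841 - (113 - 18)*l(S(1), 7) = 31841 - (113 - 18)*27/(7 - 1*1) = 31841 - 95*27/(7 - 1) = 31841 - 95*27/6 = 31841 - 95*27*(⅙) = 31841 - 95*9/2 = 31841 - 1*855/2 = 31841 - 855/2 = 62827/2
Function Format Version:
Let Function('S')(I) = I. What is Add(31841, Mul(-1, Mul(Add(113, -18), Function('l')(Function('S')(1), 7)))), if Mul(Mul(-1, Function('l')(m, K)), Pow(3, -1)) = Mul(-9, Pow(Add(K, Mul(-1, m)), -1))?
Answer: Rational(62827, 2) ≈ 31414.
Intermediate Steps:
Function('l')(m, K) = Mul(27, Pow(Add(K, Mul(-1, m)), -1)) (Function('l')(m, K) = Mul(-3, Mul(-9, Pow(Add(K, Mul(-1, m)), -1))) = Mul(27, Pow(Add(K, Mul(-1, m)), -1)))
Add(31841, Mul(-1, Mul(Add(113, -18), Function('l')(Function('S')(1), 7)))) = Add(31841, Mul(-1, Mul(Add(113, -18), Mul(27, Pow(Add(7, Mul(-1, 1)), -1))))) = Add(31841, Mul(-1, Mul(95, Mul(27, Pow(Add(7, -1), -1))))) = Add(31841, Mul(-1, Mul(95, Mul(27, Pow(6, -1))))) = Add(31841, Mul(-1, Mul(95, Mul(27, Rational(1, 6))))) = Add(31841, Mul(-1, Mul(95, Rational(9, 2)))) = Add(31841, Mul(-1, Rational(855, 2))) = Add(31841, Rational(-855, 2)) = Rational(62827, 2)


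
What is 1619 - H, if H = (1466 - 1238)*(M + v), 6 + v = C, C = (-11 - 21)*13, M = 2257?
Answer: -416761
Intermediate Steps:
C = -416 (C = -32*13 = -416)
v = -422 (v = -6 - 416 = -422)
H = 418380 (H = (1466 - 1238)*(2257 - 422) = 228*1835 = 418380)
1619 - H = 1619 - 1*418380 = 1619 - 418380 = -416761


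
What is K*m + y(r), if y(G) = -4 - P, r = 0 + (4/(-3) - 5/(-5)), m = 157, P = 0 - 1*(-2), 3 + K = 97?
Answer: 14752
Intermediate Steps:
K = 94 (K = -3 + 97 = 94)
P = 2 (P = 0 + 2 = 2)
r = -⅓ (r = 0 + (4*(-⅓) - 5*(-⅕)) = 0 + (-4/3 + 1) = 0 - ⅓ = -⅓ ≈ -0.33333)
y(G) = -6 (y(G) = -4 - 1*2 = -4 - 2 = -6)
K*m + y(r) = 94*157 - 6 = 14758 - 6 = 14752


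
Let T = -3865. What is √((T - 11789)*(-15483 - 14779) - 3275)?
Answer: √473718073 ≈ 21765.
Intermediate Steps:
√((T - 11789)*(-15483 - 14779) - 3275) = √((-3865 - 11789)*(-15483 - 14779) - 3275) = √(-15654*(-30262) - 3275) = √(473721348 - 3275) = √473718073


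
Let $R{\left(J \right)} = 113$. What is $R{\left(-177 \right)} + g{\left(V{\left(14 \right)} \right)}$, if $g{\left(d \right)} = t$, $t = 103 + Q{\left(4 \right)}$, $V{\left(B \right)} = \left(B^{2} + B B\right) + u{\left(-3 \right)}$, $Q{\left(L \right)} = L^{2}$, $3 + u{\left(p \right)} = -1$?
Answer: $232$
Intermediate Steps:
$u{\left(p \right)} = -4$ ($u{\left(p \right)} = -3 - 1 = -4$)
$V{\left(B \right)} = -4 + 2 B^{2}$ ($V{\left(B \right)} = \left(B^{2} + B B\right) - 4 = \left(B^{2} + B^{2}\right) - 4 = 2 B^{2} - 4 = -4 + 2 B^{2}$)
$t = 119$ ($t = 103 + 4^{2} = 103 + 16 = 119$)
$g{\left(d \right)} = 119$
$R{\left(-177 \right)} + g{\left(V{\left(14 \right)} \right)} = 113 + 119 = 232$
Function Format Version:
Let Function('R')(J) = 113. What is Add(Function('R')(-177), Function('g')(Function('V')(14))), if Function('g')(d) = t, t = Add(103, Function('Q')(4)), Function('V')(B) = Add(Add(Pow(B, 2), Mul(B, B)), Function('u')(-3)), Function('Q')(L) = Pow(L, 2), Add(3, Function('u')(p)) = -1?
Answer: 232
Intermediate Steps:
Function('u')(p) = -4 (Function('u')(p) = Add(-3, -1) = -4)
Function('V')(B) = Add(-4, Mul(2, Pow(B, 2))) (Function('V')(B) = Add(Add(Pow(B, 2), Mul(B, B)), -4) = Add(Add(Pow(B, 2), Pow(B, 2)), -4) = Add(Mul(2, Pow(B, 2)), -4) = Add(-4, Mul(2, Pow(B, 2))))
t = 119 (t = Add(103, Pow(4, 2)) = Add(103, 16) = 119)
Function('g')(d) = 119
Add(Function('R')(-177), Function('g')(Function('V')(14))) = Add(113, 119) = 232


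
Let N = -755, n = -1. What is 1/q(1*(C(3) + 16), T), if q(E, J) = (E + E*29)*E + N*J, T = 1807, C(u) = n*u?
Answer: -1/1359215 ≈ -7.3572e-7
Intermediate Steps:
C(u) = -u
q(E, J) = -755*J + 30*E² (q(E, J) = (E + E*29)*E - 755*J = (E + 29*E)*E - 755*J = (30*E)*E - 755*J = 30*E² - 755*J = -755*J + 30*E²)
1/q(1*(C(3) + 16), T) = 1/(-755*1807 + 30*(1*(-1*3 + 16))²) = 1/(-1364285 + 30*(1*(-3 + 16))²) = 1/(-1364285 + 30*(1*13)²) = 1/(-1364285 + 30*13²) = 1/(-1364285 + 30*169) = 1/(-1364285 + 5070) = 1/(-1359215) = -1/1359215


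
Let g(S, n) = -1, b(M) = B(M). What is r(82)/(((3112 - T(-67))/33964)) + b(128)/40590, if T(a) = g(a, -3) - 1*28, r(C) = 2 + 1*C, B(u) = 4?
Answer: 6433461578/7082955 ≈ 908.30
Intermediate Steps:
b(M) = 4
r(C) = 2 + C
T(a) = -29 (T(a) = -1 - 1*28 = -1 - 28 = -29)
r(82)/(((3112 - T(-67))/33964)) + b(128)/40590 = (2 + 82)/(((3112 - 1*(-29))/33964)) + 4/40590 = 84/(((3112 + 29)*(1/33964))) + 4*(1/40590) = 84/((3141*(1/33964))) + 2/20295 = 84/(3141/33964) + 2/20295 = 84*(33964/3141) + 2/20295 = 950992/1047 + 2/20295 = 6433461578/7082955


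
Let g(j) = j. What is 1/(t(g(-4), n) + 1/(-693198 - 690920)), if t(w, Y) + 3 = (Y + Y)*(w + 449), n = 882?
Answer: 1384118/1086500795285 ≈ 1.2739e-6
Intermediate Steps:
t(w, Y) = -3 + 2*Y*(449 + w) (t(w, Y) = -3 + (Y + Y)*(w + 449) = -3 + (2*Y)*(449 + w) = -3 + 2*Y*(449 + w))
1/(t(g(-4), n) + 1/(-693198 - 690920)) = 1/((-3 + 898*882 + 2*882*(-4)) + 1/(-693198 - 690920)) = 1/((-3 + 792036 - 7056) + 1/(-1384118)) = 1/(784977 - 1/1384118) = 1/(1086500795285/1384118) = 1384118/1086500795285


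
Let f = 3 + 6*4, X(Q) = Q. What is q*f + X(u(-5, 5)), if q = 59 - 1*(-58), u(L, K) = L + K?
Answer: 3159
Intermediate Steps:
u(L, K) = K + L
q = 117 (q = 59 + 58 = 117)
f = 27 (f = 3 + 24 = 27)
q*f + X(u(-5, 5)) = 117*27 + (5 - 5) = 3159 + 0 = 3159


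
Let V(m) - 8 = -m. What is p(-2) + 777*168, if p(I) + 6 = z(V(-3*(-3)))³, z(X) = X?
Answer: 130529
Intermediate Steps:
V(m) = 8 - m
p(I) = -7 (p(I) = -6 + (8 - (-3)*(-3))³ = -6 + (8 - 1*9)³ = -6 + (8 - 9)³ = -6 + (-1)³ = -6 - 1 = -7)
p(-2) + 777*168 = -7 + 777*168 = -7 + 130536 = 130529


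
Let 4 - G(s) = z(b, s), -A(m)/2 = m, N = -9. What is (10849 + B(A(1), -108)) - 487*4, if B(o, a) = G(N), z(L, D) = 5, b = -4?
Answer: 8900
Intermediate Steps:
A(m) = -2*m
G(s) = -1 (G(s) = 4 - 1*5 = 4 - 5 = -1)
B(o, a) = -1
(10849 + B(A(1), -108)) - 487*4 = (10849 - 1) - 487*4 = 10848 - 1948 = 8900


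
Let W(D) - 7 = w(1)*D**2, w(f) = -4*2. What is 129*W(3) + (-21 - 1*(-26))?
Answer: -8380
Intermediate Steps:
w(f) = -8
W(D) = 7 - 8*D**2
129*W(3) + (-21 - 1*(-26)) = 129*(7 - 8*3**2) + (-21 - 1*(-26)) = 129*(7 - 8*9) + (-21 + 26) = 129*(7 - 72) + 5 = 129*(-65) + 5 = -8385 + 5 = -8380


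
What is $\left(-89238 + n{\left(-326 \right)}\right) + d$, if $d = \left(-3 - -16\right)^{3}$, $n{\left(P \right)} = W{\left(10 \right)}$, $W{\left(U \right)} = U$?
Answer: $-87031$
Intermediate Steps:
$n{\left(P \right)} = 10$
$d = 2197$ ($d = \left(-3 + 16\right)^{3} = 13^{3} = 2197$)
$\left(-89238 + n{\left(-326 \right)}\right) + d = \left(-89238 + 10\right) + 2197 = -89228 + 2197 = -87031$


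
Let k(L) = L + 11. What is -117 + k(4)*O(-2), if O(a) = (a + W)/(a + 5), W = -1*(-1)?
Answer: -122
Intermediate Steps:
k(L) = 11 + L
W = 1
O(a) = (1 + a)/(5 + a) (O(a) = (a + 1)/(a + 5) = (1 + a)/(5 + a))
-117 + k(4)*O(-2) = -117 + (11 + 4)*((1 - 2)/(5 - 2)) = -117 + 15*(-1/3) = -117 - 5 = -122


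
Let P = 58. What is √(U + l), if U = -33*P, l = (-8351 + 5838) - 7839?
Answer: I*√12266 ≈ 110.75*I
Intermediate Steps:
l = -10352 (l = -2513 - 7839 = -10352)
U = -1914 (U = -33*58 = -1914)
√(U + l) = √(-1914 - 10352) = √(-12266) = I*√12266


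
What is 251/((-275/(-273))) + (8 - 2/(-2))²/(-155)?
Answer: 2119758/8525 ≈ 248.65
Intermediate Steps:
251/((-275/(-273))) + (8 - 2/(-2))²/(-155) = 251/((-275*(-1/273))) + (8 - 2*(-½))²*(-1/155) = 251/(275/273) + (8 + 1)²*(-1/155) = 251*(273/275) + 9²*(-1/155) = 68523/275 + 81*(-1/155) = 68523/275 - 81/155 = 2119758/8525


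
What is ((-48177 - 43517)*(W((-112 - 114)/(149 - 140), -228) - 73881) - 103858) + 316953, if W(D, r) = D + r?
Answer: 61180796513/9 ≈ 6.7979e+9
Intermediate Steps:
((-48177 - 43517)*(W((-112 - 114)/(149 - 140), -228) - 73881) - 103858) + 316953 = ((-48177 - 43517)*(((-112 - 114)/(149 - 140) - 228) - 73881) - 103858) + 316953 = (-91694*((-226/9 - 228) - 73881) - 103858) + 316953 = (-91694*(-2278/9 - 73881) - 103858) + 316953 = (-91694*(-667207/9) - 103858) + 316953 = (61178878658/9 - 103858) + 316953 = 61177943936/9 + 316953 = 61180796513/9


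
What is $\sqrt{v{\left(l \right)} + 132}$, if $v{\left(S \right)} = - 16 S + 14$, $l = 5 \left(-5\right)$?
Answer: $\sqrt{546} \approx 23.367$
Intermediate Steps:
$l = -25$
$v{\left(S \right)} = 14 - 16 S$
$\sqrt{v{\left(l \right)} + 132} = \sqrt{\left(14 - -400\right) + 132} = \sqrt{\left(14 + 400\right) + 132} = \sqrt{414 + 132} = \sqrt{546}$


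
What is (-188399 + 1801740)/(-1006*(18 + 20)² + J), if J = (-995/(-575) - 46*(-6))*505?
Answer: -37106843/30185433 ≈ -1.2293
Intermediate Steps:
J = 3225839/23 (J = (-995*(-1/575) + 276)*505 = (199/115 + 276)*505 = (31939/115)*505 = 3225839/23 ≈ 1.4025e+5)
(-188399 + 1801740)/(-1006*(18 + 20)² + J) = (-188399 + 1801740)/(-1006*(18 + 20)² + 3225839/23) = 1613341/(-1006*38² + 3225839/23) = 1613341/(-1006*1444 + 3225839/23) = 1613341/(-1452664 + 3225839/23) = 1613341/(-30185433/23) = 1613341*(-23/30185433) = -37106843/30185433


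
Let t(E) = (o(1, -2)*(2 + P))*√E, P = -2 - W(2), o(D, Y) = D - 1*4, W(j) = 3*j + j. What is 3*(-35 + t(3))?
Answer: -105 + 72*√3 ≈ 19.708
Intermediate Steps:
W(j) = 4*j
o(D, Y) = -4 + D (o(D, Y) = D - 4 = -4 + D)
P = -10 (P = -2 - 4*2 = -2 - 1*8 = -2 - 8 = -10)
t(E) = 24*√E (t(E) = ((-4 + 1)*(2 - 10))*√E = (-3*(-8))*√E = 24*√E)
3*(-35 + t(3)) = 3*(-35 + 24*√3) = -105 + 72*√3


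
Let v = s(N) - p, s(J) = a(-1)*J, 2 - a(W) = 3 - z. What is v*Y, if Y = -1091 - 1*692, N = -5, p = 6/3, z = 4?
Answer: 30311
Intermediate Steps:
a(W) = 3 (a(W) = 2 - (3 - 1*4) = 2 - (3 - 4) = 2 - 1*(-1) = 2 + 1 = 3)
p = 2 (p = 6*(1/3) = 2)
Y = -1783 (Y = -1091 - 692 = -1783)
s(J) = 3*J
v = -17 (v = 3*(-5) - 1*2 = -15 - 2 = -17)
v*Y = -17*(-1783) = 30311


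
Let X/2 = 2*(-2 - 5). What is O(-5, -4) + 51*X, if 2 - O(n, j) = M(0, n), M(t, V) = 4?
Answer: -1430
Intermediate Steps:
X = -28 (X = 2*(2*(-2 - 5)) = 2*(2*(-7)) = 2*(-14) = -28)
O(n, j) = -2 (O(n, j) = 2 - 1*4 = 2 - 4 = -2)
O(-5, -4) + 51*X = -2 + 51*(-28) = -2 - 1428 = -1430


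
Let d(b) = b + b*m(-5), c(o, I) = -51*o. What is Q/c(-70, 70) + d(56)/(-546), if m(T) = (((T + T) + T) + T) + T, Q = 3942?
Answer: 27581/7735 ≈ 3.5657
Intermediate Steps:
m(T) = 5*T (m(T) = ((2*T + T) + T) + T = (3*T + T) + T = 4*T + T = 5*T)
d(b) = -24*b (d(b) = b + b*(5*(-5)) = b + b*(-25) = b - 25*b = -24*b)
Q/c(-70, 70) + d(56)/(-546) = 3942/((-51*(-70))) - 24*56/(-546) = 3942/3570 - 1344*(-1/546) = 3942*(1/3570) + 32/13 = 657/595 + 32/13 = 27581/7735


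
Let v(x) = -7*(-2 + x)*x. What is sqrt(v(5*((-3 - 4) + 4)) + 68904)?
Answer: sqrt(67119) ≈ 259.07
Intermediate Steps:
v(x) = -7*x*(-2 + x)
sqrt(v(5*((-3 - 4) + 4)) + 68904) = sqrt(7*(5*((-3 - 4) + 4))*(2 - 5*((-3 - 4) + 4)) + 68904) = sqrt(7*(5*(-7 + 4))*(2 - 5*(-7 + 4)) + 68904) = sqrt(7*(5*(-3))*(2 - 5*(-3)) + 68904) = sqrt(7*(-15)*(2 - 1*(-15)) + 68904) = sqrt(7*(-15)*(2 + 15) + 68904) = sqrt(7*(-15)*17 + 68904) = sqrt(-1785 + 68904) = sqrt(67119)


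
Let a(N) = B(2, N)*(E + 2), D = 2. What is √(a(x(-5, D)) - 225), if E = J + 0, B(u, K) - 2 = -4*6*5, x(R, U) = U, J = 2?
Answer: I*√697 ≈ 26.401*I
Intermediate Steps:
B(u, K) = -118 (B(u, K) = 2 - 4*6*5 = 2 - 24*5 = 2 - 120 = -118)
E = 2 (E = 2 + 0 = 2)
a(N) = -472 (a(N) = -118*(2 + 2) = -118*4 = -472)
√(a(x(-5, D)) - 225) = √(-472 - 225) = √(-697) = I*√697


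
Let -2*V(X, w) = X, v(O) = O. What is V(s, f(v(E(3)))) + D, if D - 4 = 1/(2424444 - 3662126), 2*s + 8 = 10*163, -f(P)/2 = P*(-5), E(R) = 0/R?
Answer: -248464662/618841 ≈ -401.50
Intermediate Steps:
E(R) = 0
f(P) = 10*P (f(P) = -2*P*(-5) = -(-10)*P = 10*P)
s = 811 (s = -4 + (10*163)/2 = -4 + (½)*1630 = -4 + 815 = 811)
V(X, w) = -X/2
D = 4950727/1237682 (D = 4 + 1/(2424444 - 3662126) = 4 + 1/(-1237682) = 4 - 1/1237682 = 4950727/1237682 ≈ 4.0000)
V(s, f(v(E(3)))) + D = -½*811 + 4950727/1237682 = -811/2 + 4950727/1237682 = -248464662/618841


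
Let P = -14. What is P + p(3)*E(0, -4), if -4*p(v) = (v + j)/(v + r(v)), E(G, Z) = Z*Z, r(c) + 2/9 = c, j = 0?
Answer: -209/13 ≈ -16.077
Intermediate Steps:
r(c) = -2/9 + c
E(G, Z) = Z**2
p(v) = -v/(4*(-2/9 + 2*v)) (p(v) = -(v + 0)/(4*(v + (-2/9 + v))) = -v/(4*(-2/9 + 2*v)))
P + p(3)*E(0, -4) = -14 - 9*3/(-8 + 72*3)*(-4)**2 = -14 - 9*3/(-8 + 216)*16 = -14 - 9*3/208*16 = -14 - 9*3*1/208*16 = -14 - 27/208*16 = -14 - 27/13 = -209/13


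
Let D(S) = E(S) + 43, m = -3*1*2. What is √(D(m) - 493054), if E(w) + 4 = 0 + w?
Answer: I*√493021 ≈ 702.15*I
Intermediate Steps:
m = -6 (m = -3*2 = -6)
E(w) = -4 + w (E(w) = -4 + (0 + w) = -4 + w)
D(S) = 39 + S (D(S) = (-4 + S) + 43 = 39 + S)
√(D(m) - 493054) = √((39 - 6) - 493054) = √(33 - 493054) = √(-493021) = I*√493021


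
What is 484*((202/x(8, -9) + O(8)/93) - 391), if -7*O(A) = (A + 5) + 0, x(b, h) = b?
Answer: -115248265/651 ≈ -1.7703e+5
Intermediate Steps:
O(A) = -5/7 - A/7 (O(A) = -((A + 5) + 0)/7 = -((5 + A) + 0)/7 = -(5 + A)/7 = -5/7 - A/7)
484*((202/x(8, -9) + O(8)/93) - 391) = 484*((202/8 + (-5/7 - 1/7*8)/93) - 391) = 484*((202*(1/8) + (-5/7 - 8/7)*(1/93)) - 391) = 484*((101/4 - 13/7*1/93) - 391) = 484*((101/4 - 13/651) - 391) = 484*(65699/2604 - 391) = 484*(-952465/2604) = -115248265/651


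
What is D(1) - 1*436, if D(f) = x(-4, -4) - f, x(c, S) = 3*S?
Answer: -449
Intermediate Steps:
D(f) = -12 - f (D(f) = 3*(-4) - f = -12 - f)
D(1) - 1*436 = (-12 - 1*1) - 1*436 = (-12 - 1) - 436 = -13 - 436 = -449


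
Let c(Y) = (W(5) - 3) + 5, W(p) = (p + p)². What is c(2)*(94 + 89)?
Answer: 18666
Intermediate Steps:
W(p) = 4*p² (W(p) = (2*p)² = 4*p²)
c(Y) = 102 (c(Y) = (4*5² - 3) + 5 = (4*25 - 3) + 5 = (100 - 3) + 5 = 97 + 5 = 102)
c(2)*(94 + 89) = 102*(94 + 89) = 102*183 = 18666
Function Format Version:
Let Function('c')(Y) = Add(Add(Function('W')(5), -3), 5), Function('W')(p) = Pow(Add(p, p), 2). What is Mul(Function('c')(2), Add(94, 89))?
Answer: 18666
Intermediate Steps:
Function('W')(p) = Mul(4, Pow(p, 2)) (Function('W')(p) = Pow(Mul(2, p), 2) = Mul(4, Pow(p, 2)))
Function('c')(Y) = 102 (Function('c')(Y) = Add(Add(Mul(4, Pow(5, 2)), -3), 5) = Add(Add(Mul(4, 25), -3), 5) = Add(Add(100, -3), 5) = Add(97, 5) = 102)
Mul(Function('c')(2), Add(94, 89)) = Mul(102, Add(94, 89)) = Mul(102, 183) = 18666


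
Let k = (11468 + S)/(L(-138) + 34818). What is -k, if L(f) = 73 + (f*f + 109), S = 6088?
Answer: -4389/13511 ≈ -0.32485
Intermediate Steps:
L(f) = 182 + f**2 (L(f) = 73 + (f**2 + 109) = 73 + (109 + f**2) = 182 + f**2)
k = 4389/13511 (k = (11468 + 6088)/((182 + (-138)**2) + 34818) = 17556/((182 + 19044) + 34818) = 17556/(19226 + 34818) = 17556/54044 = 17556*(1/54044) = 4389/13511 ≈ 0.32485)
-k = -1*4389/13511 = -4389/13511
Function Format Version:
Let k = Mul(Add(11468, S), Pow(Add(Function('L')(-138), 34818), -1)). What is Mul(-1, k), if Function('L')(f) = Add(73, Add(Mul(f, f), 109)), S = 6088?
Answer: Rational(-4389, 13511) ≈ -0.32485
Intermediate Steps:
Function('L')(f) = Add(182, Pow(f, 2)) (Function('L')(f) = Add(73, Add(Pow(f, 2), 109)) = Add(73, Add(109, Pow(f, 2))) = Add(182, Pow(f, 2)))
k = Rational(4389, 13511) (k = Mul(Add(11468, 6088), Pow(Add(Add(182, Pow(-138, 2)), 34818), -1)) = Mul(17556, Pow(Add(Add(182, 19044), 34818), -1)) = Mul(17556, Pow(Add(19226, 34818), -1)) = Mul(17556, Pow(54044, -1)) = Mul(17556, Rational(1, 54044)) = Rational(4389, 13511) ≈ 0.32485)
Mul(-1, k) = Mul(-1, Rational(4389, 13511)) = Rational(-4389, 13511)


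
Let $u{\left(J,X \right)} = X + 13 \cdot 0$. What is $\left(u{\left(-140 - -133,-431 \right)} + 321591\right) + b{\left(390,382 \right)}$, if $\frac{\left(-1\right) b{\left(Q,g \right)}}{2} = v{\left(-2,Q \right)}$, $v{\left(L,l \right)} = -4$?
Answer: $321168$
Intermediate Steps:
$u{\left(J,X \right)} = X$ ($u{\left(J,X \right)} = X + 0 = X$)
$b{\left(Q,g \right)} = 8$ ($b{\left(Q,g \right)} = \left(-2\right) \left(-4\right) = 8$)
$\left(u{\left(-140 - -133,-431 \right)} + 321591\right) + b{\left(390,382 \right)} = \left(-431 + 321591\right) + 8 = 321160 + 8 = 321168$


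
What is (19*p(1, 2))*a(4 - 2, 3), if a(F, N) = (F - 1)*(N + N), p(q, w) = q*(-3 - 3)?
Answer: -684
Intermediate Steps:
p(q, w) = -6*q (p(q, w) = q*(-6) = -6*q)
a(F, N) = 2*N*(-1 + F) (a(F, N) = (-1 + F)*(2*N) = 2*N*(-1 + F))
(19*p(1, 2))*a(4 - 2, 3) = (19*(-6*1))*(2*3*(-1 + (4 - 2))) = (19*(-6))*(2*3*(-1 + 2)) = -228*3 = -114*6 = -684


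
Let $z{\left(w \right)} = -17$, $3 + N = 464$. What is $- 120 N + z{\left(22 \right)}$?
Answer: $-55337$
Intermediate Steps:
$N = 461$ ($N = -3 + 464 = 461$)
$- 120 N + z{\left(22 \right)} = \left(-120\right) 461 - 17 = -55320 - 17 = -55337$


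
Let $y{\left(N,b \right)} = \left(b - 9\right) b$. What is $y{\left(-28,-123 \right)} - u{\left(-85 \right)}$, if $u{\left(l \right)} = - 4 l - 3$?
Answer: $15899$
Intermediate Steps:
$y{\left(N,b \right)} = b \left(-9 + b\right)$ ($y{\left(N,b \right)} = \left(-9 + b\right) b = b \left(-9 + b\right)$)
$u{\left(l \right)} = -3 - 4 l$
$y{\left(-28,-123 \right)} - u{\left(-85 \right)} = - 123 \left(-9 - 123\right) - \left(-3 - -340\right) = \left(-123\right) \left(-132\right) - \left(-3 + 340\right) = 16236 - 337 = 15899$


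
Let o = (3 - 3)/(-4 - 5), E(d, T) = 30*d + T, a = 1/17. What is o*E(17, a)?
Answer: 0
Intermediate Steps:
a = 1/17 ≈ 0.058824
E(d, T) = T + 30*d
o = 0 (o = 0/(-9) = 0*(-⅑) = 0)
o*E(17, a) = 0*(1/17 + 30*17) = 0*(1/17 + 510) = 0*(8671/17) = 0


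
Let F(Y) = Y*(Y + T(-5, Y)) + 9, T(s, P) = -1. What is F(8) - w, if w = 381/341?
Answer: 21784/341 ≈ 63.883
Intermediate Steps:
w = 381/341 (w = 381*(1/341) = 381/341 ≈ 1.1173)
F(Y) = 9 + Y*(-1 + Y) (F(Y) = Y*(Y - 1) + 9 = Y*(-1 + Y) + 9 = 9 + Y*(-1 + Y))
F(8) - w = (9 + 8² - 1*8) - 1*381/341 = (9 + 64 - 8) - 381/341 = 65 - 381/341 = 21784/341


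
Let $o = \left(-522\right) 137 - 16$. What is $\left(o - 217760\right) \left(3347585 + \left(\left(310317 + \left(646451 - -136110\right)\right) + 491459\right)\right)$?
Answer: $-1426755715380$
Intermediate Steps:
$o = -71530$ ($o = -71514 - 16 = -71530$)
$\left(o - 217760\right) \left(3347585 + \left(\left(310317 + \left(646451 - -136110\right)\right) + 491459\right)\right) = \left(-71530 - 217760\right) \left(3347585 + \left(\left(310317 + \left(646451 - -136110\right)\right) + 491459\right)\right) = - 289290 \left(3347585 + \left(\left(310317 + \left(646451 + 136110\right)\right) + 491459\right)\right) = - 289290 \left(3347585 + \left(\left(310317 + 782561\right) + 491459\right)\right) = - 289290 \left(3347585 + \left(1092878 + 491459\right)\right) = - 289290 \left(3347585 + 1584337\right) = \left(-289290\right) 4931922 = -1426755715380$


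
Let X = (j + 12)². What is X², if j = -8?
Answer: 256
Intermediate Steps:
X = 16 (X = (-8 + 12)² = 4² = 16)
X² = 16² = 256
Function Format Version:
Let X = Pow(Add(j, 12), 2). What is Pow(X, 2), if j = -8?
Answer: 256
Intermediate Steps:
X = 16 (X = Pow(Add(-8, 12), 2) = Pow(4, 2) = 16)
Pow(X, 2) = Pow(16, 2) = 256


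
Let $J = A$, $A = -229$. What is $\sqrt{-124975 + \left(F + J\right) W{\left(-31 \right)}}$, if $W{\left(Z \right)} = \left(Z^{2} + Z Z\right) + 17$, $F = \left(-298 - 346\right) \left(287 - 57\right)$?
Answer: $3 i \sqrt{31974854} \approx 16964.0 i$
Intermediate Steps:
$J = -229$
$F = -148120$ ($F = \left(-644\right) 230 = -148120$)
$W{\left(Z \right)} = 17 + 2 Z^{2}$ ($W{\left(Z \right)} = \left(Z^{2} + Z^{2}\right) + 17 = 2 Z^{2} + 17 = 17 + 2 Z^{2}$)
$\sqrt{-124975 + \left(F + J\right) W{\left(-31 \right)}} = \sqrt{-124975 + \left(-148120 - 229\right) \left(17 + 2 \left(-31\right)^{2}\right)} = \sqrt{-124975 - 148349 \left(17 + 2 \cdot 961\right)} = \sqrt{-124975 - 148349 \left(17 + 1922\right)} = \sqrt{-124975 - 287648711} = \sqrt{-287773686} = 3 i \sqrt{31974854}$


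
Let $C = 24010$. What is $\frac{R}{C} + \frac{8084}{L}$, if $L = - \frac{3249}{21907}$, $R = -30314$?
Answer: $- \frac{111899420107}{2052855} \approx -54509.0$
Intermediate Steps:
$L = - \frac{171}{1153}$ ($L = \left(-3249\right) \frac{1}{21907} = - \frac{171}{1153} \approx -0.14831$)
$\frac{R}{C} + \frac{8084}{L} = - \frac{30314}{24010} + \frac{8084}{- \frac{171}{1153}} = \left(-30314\right) \frac{1}{24010} + 8084 \left(- \frac{1153}{171}\right) = - \frac{15157}{12005} - \frac{9320852}{171} = - \frac{111899420107}{2052855}$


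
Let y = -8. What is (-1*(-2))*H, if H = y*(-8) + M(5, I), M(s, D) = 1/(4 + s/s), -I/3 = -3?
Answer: 642/5 ≈ 128.40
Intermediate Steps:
I = 9 (I = -3*(-3) = 9)
M(s, D) = 1/5 (M(s, D) = 1/(4 + 1) = 1/5)
H = 321/5 (H = -8*(-8) + 1/5 = 64 + 1/5 = 321/5 ≈ 64.200)
(-1*(-2))*H = -1*(-2)*(321/5) = 2*(321/5) = 642/5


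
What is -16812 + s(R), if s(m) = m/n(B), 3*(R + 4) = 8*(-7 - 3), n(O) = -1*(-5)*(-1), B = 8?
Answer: -252088/15 ≈ -16806.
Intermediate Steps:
n(O) = -5 (n(O) = 5*(-1) = -5)
R = -92/3 (R = -4 + (8*(-7 - 3))/3 = -4 + (8*(-10))/3 = -4 + (1/3)*(-80) = -4 - 80/3 = -92/3 ≈ -30.667)
s(m) = -m/5 (s(m) = m/(-5) = m*(-1/5) = -m/5)
-16812 + s(R) = -16812 - 1/5*(-92/3) = -16812 + 92/15 = -252088/15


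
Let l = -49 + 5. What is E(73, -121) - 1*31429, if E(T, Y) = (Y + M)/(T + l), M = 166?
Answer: -911396/29 ≈ -31427.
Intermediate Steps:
l = -44
E(T, Y) = (166 + Y)/(-44 + T) (E(T, Y) = (Y + 166)/(T - 44) = (166 + Y)/(-44 + T))
E(73, -121) - 1*31429 = (166 - 121)/(-44 + 73) - 1*31429 = 45/29 - 31429 = -911396/29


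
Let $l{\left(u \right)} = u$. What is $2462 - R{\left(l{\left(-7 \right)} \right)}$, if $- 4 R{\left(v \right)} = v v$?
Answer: $\frac{9897}{4} \approx 2474.3$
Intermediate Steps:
$R{\left(v \right)} = - \frac{v^{2}}{4}$ ($R{\left(v \right)} = - \frac{v v}{4} = - \frac{v^{2}}{4}$)
$2462 - R{\left(l{\left(-7 \right)} \right)} = 2462 - - \frac{\left(-7\right)^{2}}{4} = 2462 - \left(- \frac{1}{4}\right) 49 = 2462 - - \frac{49}{4} = 2462 + \frac{49}{4} = \frac{9897}{4}$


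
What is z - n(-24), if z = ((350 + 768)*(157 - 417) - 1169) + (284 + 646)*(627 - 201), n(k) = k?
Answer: 104355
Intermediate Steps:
z = 104331 (z = (1118*(-260) - 1169) + 930*426 = (-290680 - 1169) + 396180 = -291849 + 396180 = 104331)
z - n(-24) = 104331 - 1*(-24) = 104331 + 24 = 104355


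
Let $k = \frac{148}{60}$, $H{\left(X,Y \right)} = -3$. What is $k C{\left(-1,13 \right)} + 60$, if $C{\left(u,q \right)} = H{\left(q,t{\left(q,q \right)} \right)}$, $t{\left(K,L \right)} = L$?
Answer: $\frac{263}{5} \approx 52.6$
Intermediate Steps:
$C{\left(u,q \right)} = -3$
$k = \frac{37}{15}$ ($k = 148 \cdot \frac{1}{60} = \frac{37}{15} \approx 2.4667$)
$k C{\left(-1,13 \right)} + 60 = \frac{37}{15} \left(-3\right) + 60 = - \frac{37}{5} + 60 = \frac{263}{5}$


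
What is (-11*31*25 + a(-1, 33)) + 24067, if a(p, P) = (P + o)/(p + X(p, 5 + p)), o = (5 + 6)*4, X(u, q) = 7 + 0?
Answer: 93329/6 ≈ 15555.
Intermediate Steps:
X(u, q) = 7
o = 44 (o = 11*4 = 44)
a(p, P) = (44 + P)/(7 + p) (a(p, P) = (P + 44)/(p + 7) = (44 + P)/(7 + p))
(-11*31*25 + a(-1, 33)) + 24067 = (-11*31*25 + (44 + 33)/(7 - 1)) + 24067 = (-341*25 + 77/6) + 24067 = (-8525 + (⅙)*77) + 24067 = (-8525 + 77/6) + 24067 = -51073/6 + 24067 = 93329/6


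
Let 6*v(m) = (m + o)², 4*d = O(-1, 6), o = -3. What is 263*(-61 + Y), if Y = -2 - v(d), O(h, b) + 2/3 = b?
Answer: -901301/54 ≈ -16691.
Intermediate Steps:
O(h, b) = -⅔ + b
d = 4/3 (d = (-⅔ + 6)/4 = (¼)*(16/3) = 4/3 ≈ 1.3333)
v(m) = (-3 + m)²/6 (v(m) = (m - 3)²/6 = (-3 + m)²/6)
Y = -133/54 (Y = -2 - (-3 + 4/3)²/6 = -2 - (-5/3)²/6 = -2 - 25/(6*9) = -2 - 1*25/54 = -2 - 25/54 = -133/54 ≈ -2.4630)
263*(-61 + Y) = 263*(-61 - 133/54) = 263*(-3427/54) = -901301/54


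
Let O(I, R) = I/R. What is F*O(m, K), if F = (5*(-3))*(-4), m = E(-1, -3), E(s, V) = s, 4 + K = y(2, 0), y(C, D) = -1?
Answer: 12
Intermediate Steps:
K = -5 (K = -4 - 1 = -5)
m = -1
F = 60 (F = -15*(-4) = 60)
F*O(m, K) = 60*(-1/(-5)) = 60*(-1*(-⅕)) = 60*(⅕) = 12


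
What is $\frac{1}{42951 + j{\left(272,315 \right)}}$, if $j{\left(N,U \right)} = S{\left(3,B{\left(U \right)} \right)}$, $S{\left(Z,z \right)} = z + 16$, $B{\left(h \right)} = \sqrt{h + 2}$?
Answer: $\frac{42967}{1846162772} - \frac{\sqrt{317}}{1846162772} \approx 2.3264 \cdot 10^{-5}$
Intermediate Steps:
$B{\left(h \right)} = \sqrt{2 + h}$
$S{\left(Z,z \right)} = 16 + z$
$j{\left(N,U \right)} = 16 + \sqrt{2 + U}$
$\frac{1}{42951 + j{\left(272,315 \right)}} = \frac{1}{42951 + \left(16 + \sqrt{2 + 315}\right)} = \frac{1}{42951 + \left(16 + \sqrt{317}\right)} = \frac{1}{42967 + \sqrt{317}}$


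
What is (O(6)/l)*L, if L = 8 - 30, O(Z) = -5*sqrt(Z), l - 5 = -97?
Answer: -55*sqrt(6)/46 ≈ -2.9287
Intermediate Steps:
l = -92 (l = 5 - 97 = -92)
L = -22
(O(6)/l)*L = ((-5*sqrt(6))/(-92))*(-22) = -(-5)*sqrt(6)/92*(-22) = (5*sqrt(6)/92)*(-22) = -55*sqrt(6)/46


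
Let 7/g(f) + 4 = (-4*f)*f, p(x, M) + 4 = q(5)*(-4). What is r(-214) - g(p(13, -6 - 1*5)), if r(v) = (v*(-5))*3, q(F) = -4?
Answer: 1861807/580 ≈ 3210.0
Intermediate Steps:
r(v) = -15*v (r(v) = -5*v*3 = -15*v)
p(x, M) = 12 (p(x, M) = -4 - 4*(-4) = -4 + 16 = 12)
g(f) = 7/(-4 - 4*f²) (g(f) = 7/(-4 + (-4*f)*f) = 7/(-4 - 4*f²))
r(-214) - g(p(13, -6 - 1*5)) = -15*(-214) - (-7)/(4 + 4*12²) = 3210 - (-7)/(4 + 4*144) = 3210 - (-7)/(4 + 576) = 3210 - (-7)/580 = 3210 - 1*(-7/580) = 3210 + 7/580 = 1861807/580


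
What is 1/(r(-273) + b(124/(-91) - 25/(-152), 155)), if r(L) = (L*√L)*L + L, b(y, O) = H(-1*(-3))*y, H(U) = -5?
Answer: -51085324472/290123705807171032273 - 14259203090496*I*√273/290123705807171032273 ≈ -1.7608e-10 - 8.1207e-7*I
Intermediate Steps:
b(y, O) = -5*y
r(L) = L + L^(5/2) (r(L) = L^(3/2)*L + L = L^(5/2) + L = L + L^(5/2))
1/(r(-273) + b(124/(-91) - 25/(-152), 155)) = 1/((-273 + (-273)^(5/2)) - 5*(124/(-91) - 25/(-152))) = 1/((-273 + 74529*I*√273) - 5*(124*(-1/91) - 25*(-1/152))) = 1/((-273 + 74529*I*√273) - 5*(-124/91 + 25/152)) = 1/((-273 + 74529*I*√273) - 5*(-16573/13832)) = 1/((-273 + 74529*I*√273) + 82865/13832) = 1/(-3693271/13832 + 74529*I*√273)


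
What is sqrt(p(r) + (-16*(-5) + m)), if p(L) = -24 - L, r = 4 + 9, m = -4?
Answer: sqrt(39) ≈ 6.2450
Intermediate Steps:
r = 13
sqrt(p(r) + (-16*(-5) + m)) = sqrt((-24 - 1*13) + (-16*(-5) - 4)) = sqrt((-24 - 13) + (80 - 4)) = sqrt(-37 + 76) = sqrt(39)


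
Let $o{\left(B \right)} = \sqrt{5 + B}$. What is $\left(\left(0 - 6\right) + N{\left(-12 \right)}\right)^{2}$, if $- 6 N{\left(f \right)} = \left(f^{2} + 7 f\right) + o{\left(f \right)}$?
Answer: $\frac{\left(96 + i \sqrt{7}\right)^{2}}{36} \approx 255.81 + 14.111 i$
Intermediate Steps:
$N{\left(f \right)} = - \frac{7 f}{6} - \frac{f^{2}}{6} - \frac{\sqrt{5 + f}}{6}$ ($N{\left(f \right)} = - \frac{\left(f^{2} + 7 f\right) + \sqrt{5 + f}}{6} = - \frac{f^{2} + \sqrt{5 + f} + 7 f}{6} = - \frac{7 f}{6} - \frac{f^{2}}{6} - \frac{\sqrt{5 + f}}{6}$)
$\left(\left(0 - 6\right) + N{\left(-12 \right)}\right)^{2} = \left(\left(0 - 6\right) - \left(-14 + 24 + \frac{\sqrt{5 - 12}}{6}\right)\right)^{2} = \left(\left(0 - 6\right) - \left(10 + \frac{i \sqrt{7}}{6}\right)\right)^{2} = \left(-6 - \left(10 + \frac{i \sqrt{7}}{6}\right)\right)^{2} = \left(-16 - \frac{i \sqrt{7}}{6}\right)^{2}$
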